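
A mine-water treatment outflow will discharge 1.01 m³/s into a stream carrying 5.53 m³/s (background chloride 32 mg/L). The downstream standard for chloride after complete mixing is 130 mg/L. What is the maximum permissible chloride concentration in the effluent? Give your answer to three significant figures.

At the limit, (Qr·Cr + Qe·Cₑ)/(Qr + Qe) = 130:
Cₑ = (6.540·130 − 5.530·32.00) / 1.010 = 666.6 mg/L.

667 mg/L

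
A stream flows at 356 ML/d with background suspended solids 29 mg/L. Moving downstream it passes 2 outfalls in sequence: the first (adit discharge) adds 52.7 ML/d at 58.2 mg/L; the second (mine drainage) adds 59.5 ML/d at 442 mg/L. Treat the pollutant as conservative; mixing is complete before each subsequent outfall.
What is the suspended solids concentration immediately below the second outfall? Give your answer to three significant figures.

84.8 mg/L

Below outfall 1: Q → 408.7 ML/d, C = (356.0·29.00 + 52.70·58.20)/408.7 = 32.77 mg/L.
Below outfall 2: Q → 468.2 ML/d, C = (408.7·32.77 + 59.50·442.0)/468.2 = 84.77 mg/L.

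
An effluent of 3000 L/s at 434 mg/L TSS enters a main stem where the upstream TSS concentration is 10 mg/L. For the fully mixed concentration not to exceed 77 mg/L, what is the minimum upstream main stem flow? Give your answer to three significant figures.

16000 L/s

Set C_mix = 77: (Q·10.00 + 3000·434.0) / (Q + 3000) = 77
→ Q = 3000·(434.0 − 77)/(77 − 10.00) = 15990 L/s.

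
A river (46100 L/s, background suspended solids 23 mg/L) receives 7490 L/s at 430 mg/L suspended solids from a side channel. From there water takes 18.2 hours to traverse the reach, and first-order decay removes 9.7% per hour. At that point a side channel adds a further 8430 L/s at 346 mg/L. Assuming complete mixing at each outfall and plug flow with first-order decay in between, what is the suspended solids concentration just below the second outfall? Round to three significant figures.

57.8 mg/L

Mixed concentration C = ΣQC/ΣQ = (46100·23.00 + 7490·430.0) / 53590 = 4281000/53590 = 79.88 mg/L; combined flow 53590 L/s.
9.7%/h lost → k = −ln(1 − 0.097) = 0.1020 h⁻¹.
Applying C = C₀e^(−kt): 79.88 × 0.1561 = 12.47 mg/L.
At the second outfall, C = (53590·12.47 + 8430·346.0) / (53590 + 8430) = 57.81 mg/L.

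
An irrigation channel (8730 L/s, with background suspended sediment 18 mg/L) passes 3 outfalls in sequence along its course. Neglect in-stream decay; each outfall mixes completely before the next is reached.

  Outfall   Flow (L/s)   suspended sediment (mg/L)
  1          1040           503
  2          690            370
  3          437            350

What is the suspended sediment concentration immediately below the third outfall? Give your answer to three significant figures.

Below outfall 1: Q → 9770 L/s, C = (8730·18.00 + 1040·503.0)/9770 = 69.63 mg/L.
Below outfall 2: Q → 10460 L/s, C = (9770·69.63 + 690.0·370.0)/10460 = 89.44 mg/L.
Below outfall 3: Q → 10900 L/s, C = (10460·89.44 + 437.0·350.0)/10900 = 99.89 mg/L.

99.9 mg/L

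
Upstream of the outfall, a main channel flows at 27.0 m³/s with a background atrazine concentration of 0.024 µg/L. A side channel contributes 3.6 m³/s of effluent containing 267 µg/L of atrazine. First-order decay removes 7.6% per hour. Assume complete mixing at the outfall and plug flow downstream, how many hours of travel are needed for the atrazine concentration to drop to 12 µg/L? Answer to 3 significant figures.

12.2 h

Mass balance: C = (27.00·0.02400 + 3.600·267.0) / 30.60 = 961.8/30.60 = 31.43 µg/L.
7.6%/h lost → k = −ln(1 − 0.076) = 0.07904 h⁻¹.
31.43·exp(−k·t) = 12 → t = ln(31.43/12)/k = 43860 s = 12.18 h.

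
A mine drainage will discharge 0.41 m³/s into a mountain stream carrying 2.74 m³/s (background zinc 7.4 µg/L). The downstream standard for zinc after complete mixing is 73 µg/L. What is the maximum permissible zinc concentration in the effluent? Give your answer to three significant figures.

At the limit, (Qr·Cr + Qe·Cₑ)/(Qr + Qe) = 73:
Cₑ = (3.150·73 − 2.740·7.400) / 0.4100 = 511.4 µg/L.

511 µg/L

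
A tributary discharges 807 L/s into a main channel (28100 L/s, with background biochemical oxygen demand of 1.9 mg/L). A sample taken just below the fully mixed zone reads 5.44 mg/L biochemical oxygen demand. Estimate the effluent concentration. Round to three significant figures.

Mass balance: 28100·1.900 + 807.0·Cₑ = 28910·5.440
→ Cₑ = (28910·5.440 − 28100·1.900) / 807.0 = 128.7 mg/L.

129 mg/L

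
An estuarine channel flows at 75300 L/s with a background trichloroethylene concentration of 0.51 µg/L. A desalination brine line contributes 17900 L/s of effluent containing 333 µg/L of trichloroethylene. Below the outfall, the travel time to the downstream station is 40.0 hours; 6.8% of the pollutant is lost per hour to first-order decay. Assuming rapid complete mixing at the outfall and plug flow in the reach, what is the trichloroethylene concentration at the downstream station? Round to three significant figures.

Conservation of mass: C = (75300·0.5100 + 17900·333.0) / 93200 = 5999000/93200 = 64.37 µg/L.
6.8%/h lost → k = −ln(1 − 0.068) = 0.07042 h⁻¹.
Applying C = C₀e^(−kt): 64.37 × 0.05979 = 3.849 µg/L.

3.85 µg/L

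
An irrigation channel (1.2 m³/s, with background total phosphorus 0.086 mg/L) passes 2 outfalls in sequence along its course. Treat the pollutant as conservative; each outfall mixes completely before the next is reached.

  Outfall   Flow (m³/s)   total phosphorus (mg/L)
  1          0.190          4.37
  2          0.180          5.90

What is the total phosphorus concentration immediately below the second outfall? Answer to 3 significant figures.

1.27 mg/L

After outfall 1: Q = 1.200 + 0.1900 = 1.390 m³/s; C = (1.200·0.08600 + 0.1900·4.370)/1.390 = 0.6716 mg/L.
After outfall 2: Q = 1.390 + 0.1800 = 1.570 m³/s; C = (1.390·0.6716 + 0.1800·5.900)/1.570 = 1.271 mg/L.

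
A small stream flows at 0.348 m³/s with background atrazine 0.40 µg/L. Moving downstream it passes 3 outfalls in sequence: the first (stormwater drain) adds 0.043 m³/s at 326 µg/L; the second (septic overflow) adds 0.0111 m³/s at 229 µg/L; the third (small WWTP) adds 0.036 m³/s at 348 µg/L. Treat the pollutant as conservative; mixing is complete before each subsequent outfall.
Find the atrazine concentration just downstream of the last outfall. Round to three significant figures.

66.7 µg/L

Outfall 1: combined Q = 0.3910 m³/s; C = (0.3480·0.4000 + 0.04300·326.0)/0.3910 = 36.21 µg/L.
Outfall 2: combined Q = 0.4021 m³/s; C = (0.3910·36.21 + 0.01110·229.0)/0.4021 = 41.53 µg/L.
Outfall 3: combined Q = 0.4381 m³/s; C = (0.4021·41.53 + 0.03600·348.0)/0.4381 = 66.71 µg/L.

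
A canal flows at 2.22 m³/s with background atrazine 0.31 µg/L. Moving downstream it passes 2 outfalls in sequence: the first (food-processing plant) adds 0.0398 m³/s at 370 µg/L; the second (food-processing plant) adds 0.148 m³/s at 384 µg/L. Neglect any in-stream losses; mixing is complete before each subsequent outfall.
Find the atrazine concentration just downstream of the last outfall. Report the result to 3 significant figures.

Below outfall 1: Q → 2.260 m³/s, C = (2.220·0.3100 + 0.03980·370.0)/2.260 = 6.821 µg/L.
Below outfall 2: Q → 2.408 m³/s, C = (2.260·6.821 + 0.1480·384.0)/2.408 = 30.01 µg/L.

30.0 µg/L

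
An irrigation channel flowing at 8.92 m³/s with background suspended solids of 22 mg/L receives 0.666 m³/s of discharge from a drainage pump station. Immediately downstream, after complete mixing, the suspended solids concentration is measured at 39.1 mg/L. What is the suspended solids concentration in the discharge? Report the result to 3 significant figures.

Mass balance: 8.920·22.00 + 0.6660·Cₑ = 9.586·39.10
→ Cₑ = (9.586·39.10 − 8.920·22.00) / 0.6660 = 268.1 mg/L.

268 mg/L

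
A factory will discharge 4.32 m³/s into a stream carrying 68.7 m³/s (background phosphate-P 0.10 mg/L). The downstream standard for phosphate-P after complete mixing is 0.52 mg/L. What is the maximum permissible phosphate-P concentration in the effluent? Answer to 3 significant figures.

At the limit, (Qr·Cr + Qe·Cₑ)/(Qr + Qe) = 0.52:
Cₑ = (73.02·0.52 − 68.70·0.1000) / 4.320 = 7.199 mg/L.

7.20 mg/L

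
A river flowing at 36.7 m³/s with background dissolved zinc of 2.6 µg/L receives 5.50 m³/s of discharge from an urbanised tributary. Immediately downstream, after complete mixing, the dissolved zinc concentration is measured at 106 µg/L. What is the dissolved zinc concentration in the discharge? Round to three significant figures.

Mass balance: 36.70·2.600 + 5.500·Cₑ = 42.20·106.0
→ Cₑ = (42.20·106.0 − 36.70·2.600) / 5.500 = 796.0 µg/L.

796 µg/L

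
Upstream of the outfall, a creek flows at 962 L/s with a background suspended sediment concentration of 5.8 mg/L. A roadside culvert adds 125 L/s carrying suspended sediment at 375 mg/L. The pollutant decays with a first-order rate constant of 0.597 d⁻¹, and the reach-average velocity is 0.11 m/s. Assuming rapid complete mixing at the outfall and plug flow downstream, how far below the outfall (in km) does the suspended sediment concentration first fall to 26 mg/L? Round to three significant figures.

9.85 km

Mixed concentration C = ΣQC/ΣQ = (962.0·5.800 + 125.0·375.0) / 1087 = 52450/1087 = 48.26 mg/L.
Set 48.26·exp(−k·t) = 26 → t = ln(48.26/26)/k = 89500 s = 24.86 h.
Distance = v·t = 0.11·89500 = 9845 m = 9.845 km.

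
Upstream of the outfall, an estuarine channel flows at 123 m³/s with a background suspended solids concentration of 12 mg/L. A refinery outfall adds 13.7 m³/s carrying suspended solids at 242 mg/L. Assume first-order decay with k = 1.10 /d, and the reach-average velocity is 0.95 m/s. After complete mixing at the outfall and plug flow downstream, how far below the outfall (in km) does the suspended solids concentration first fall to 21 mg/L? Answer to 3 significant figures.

38.2 km

Flow-weighted average: C = (123.0·12.00 + 13.70·242.0) / 136.7 = 4791/136.7 = 35.05 mg/L.
Set 35.05·exp(−k·t) = 21 → t = ln(35.05/21)/k = 40240 s = 11.18 h.
Distance = v·t = 0.95·40240 = 38220 m = 38.22 km.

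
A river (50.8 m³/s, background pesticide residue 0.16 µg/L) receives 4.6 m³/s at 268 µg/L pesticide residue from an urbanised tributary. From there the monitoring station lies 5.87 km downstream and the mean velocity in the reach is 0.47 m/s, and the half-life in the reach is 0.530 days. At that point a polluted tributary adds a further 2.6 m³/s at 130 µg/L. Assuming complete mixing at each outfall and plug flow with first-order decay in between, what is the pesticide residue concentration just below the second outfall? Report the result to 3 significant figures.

23.5 µg/L

Mass balance: C = (50.80·0.1600 + 4.600·268.0) / 55.40 = 1241/55.40 = 22.40 µg/L; combined flow 55.40 m³/s.
Travel time t = 5.87·1000 / 0.47 = 12490 s = 3.469 h.
Half-life 0.530 d → k = ln 2 / 0.530 = 1.308 d⁻¹.
Applying C = C₀e^(−kt): 22.40 × 0.8277 = 18.54 µg/L.
At the second outfall, C = (55.40·18.54 + 2.600·130.0) / (55.40 + 2.600) = 23.54 µg/L.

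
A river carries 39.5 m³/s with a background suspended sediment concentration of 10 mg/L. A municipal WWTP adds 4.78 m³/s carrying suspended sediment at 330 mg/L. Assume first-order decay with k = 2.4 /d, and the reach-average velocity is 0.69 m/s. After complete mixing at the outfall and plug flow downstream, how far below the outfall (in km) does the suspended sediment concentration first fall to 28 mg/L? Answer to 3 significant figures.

11.5 km

Mass balance: C = (39.50·10.00 + 4.780·330.0) / 44.28 = 1972/44.28 = 44.54 mg/L.
Set 44.54·exp(−k·t) = 28 → t = ln(44.54/28)/k = 16710 s = 4.643 h.
Distance = v·t = 0.69·16710 = 11530 m = 11.53 km.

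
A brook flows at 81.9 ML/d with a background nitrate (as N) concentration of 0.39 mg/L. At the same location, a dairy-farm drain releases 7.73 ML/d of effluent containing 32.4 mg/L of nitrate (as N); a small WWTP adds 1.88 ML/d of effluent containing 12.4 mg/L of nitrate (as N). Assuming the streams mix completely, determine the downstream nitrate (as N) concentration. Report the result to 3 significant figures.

Conservation of mass: C = (81.90·0.3900 + 7.730·32.40 + 1.880·12.40) / 91.51 = 305.7/91.51 = 3.341 mg/L.

3.34 mg/L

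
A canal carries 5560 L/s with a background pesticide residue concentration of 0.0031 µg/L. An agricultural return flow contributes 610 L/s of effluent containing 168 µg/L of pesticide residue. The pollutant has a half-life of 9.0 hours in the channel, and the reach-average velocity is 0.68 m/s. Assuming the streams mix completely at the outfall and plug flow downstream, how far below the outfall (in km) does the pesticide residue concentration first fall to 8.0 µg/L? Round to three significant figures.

23.2 km

Mass balance: C = (5560·0.003100 + 610.0·168.0) / 6170 = 102500/6170 = 16.61 µg/L.
Half-life 9.0 h → k = ln 2 / 9.0 = 0.07702 h⁻¹ = 1.848 d⁻¹.
Set 16.61·exp(−k·t) = 8.0 → t = ln(16.61/8.0)/k = 34160 s = 9.488 h.
Distance = v·t = 0.68·34160 = 23230 m = 23.23 km.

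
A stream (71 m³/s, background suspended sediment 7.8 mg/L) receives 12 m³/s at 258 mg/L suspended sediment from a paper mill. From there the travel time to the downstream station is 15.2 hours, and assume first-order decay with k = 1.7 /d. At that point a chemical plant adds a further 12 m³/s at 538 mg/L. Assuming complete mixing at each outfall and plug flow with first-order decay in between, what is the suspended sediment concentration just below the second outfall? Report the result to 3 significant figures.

Mass balance: C = (71.00·7.800 + 12.00·258.0) / 83.00 = 3650/83.00 = 43.97 mg/L; combined flow 83.00 m³/s.
Decay over the reach: 43.97·exp(−kt) = 43.97·0.3407 = 14.98 mg/L.
Second outfall: C = (83.00·14.98 + 12.00·538.0)/95.00 = 81.05 mg/L.

81.0 mg/L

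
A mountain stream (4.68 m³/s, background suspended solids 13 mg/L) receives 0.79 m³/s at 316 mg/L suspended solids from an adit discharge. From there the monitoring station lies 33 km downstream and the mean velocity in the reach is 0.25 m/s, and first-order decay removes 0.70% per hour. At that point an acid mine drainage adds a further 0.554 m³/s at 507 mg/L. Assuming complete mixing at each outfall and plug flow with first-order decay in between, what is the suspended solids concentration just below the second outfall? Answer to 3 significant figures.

86.5 mg/L

After mixing, C = (4.680·13.00 + 0.7900·316.0) / 5.470 = 310.5/5.470 = 56.76 mg/L; combined flow 5.470 m³/s.
Travel time t = 33·1000 / 0.25 = 132000 s = 36.67 h.
0.70%/h lost → k = −ln(1 − 0.007) = 0.007025 h⁻¹.
Applying C = C₀e^(−kt): 56.76 × 0.7729 = 43.87 mg/L.
Second outfall: C = (5.470·43.87 + 0.5540·507.0)/6.024 = 86.46 mg/L.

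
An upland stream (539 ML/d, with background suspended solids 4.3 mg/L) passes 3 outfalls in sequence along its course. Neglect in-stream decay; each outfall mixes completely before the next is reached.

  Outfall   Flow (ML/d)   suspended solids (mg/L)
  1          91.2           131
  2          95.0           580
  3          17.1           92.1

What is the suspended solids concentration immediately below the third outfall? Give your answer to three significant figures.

Below outfall 1: Q → 630.2 ML/d, C = (539.0·4.300 + 91.20·131.0)/630.2 = 22.64 mg/L.
Below outfall 2: Q → 725.2 ML/d, C = (630.2·22.64 + 95.00·580.0)/725.2 = 95.65 mg/L.
Below outfall 3: Q → 742.3 ML/d, C = (725.2·95.65 + 17.10·92.10)/742.3 = 95.57 mg/L.

95.6 mg/L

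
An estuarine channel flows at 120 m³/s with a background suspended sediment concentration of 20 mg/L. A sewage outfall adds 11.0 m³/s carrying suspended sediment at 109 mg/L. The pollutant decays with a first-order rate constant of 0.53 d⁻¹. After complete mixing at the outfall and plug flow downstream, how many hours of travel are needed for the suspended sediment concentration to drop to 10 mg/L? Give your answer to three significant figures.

45.8 h

Flow-weighted average: C = (120.0·20.00 + 11.00·109.0) / 131.0 = 3599/131.0 = 27.47 mg/L.
27.47·exp(−k·t) = 10 → t = ln(27.47/10)/k = 164800 s = 45.76 h.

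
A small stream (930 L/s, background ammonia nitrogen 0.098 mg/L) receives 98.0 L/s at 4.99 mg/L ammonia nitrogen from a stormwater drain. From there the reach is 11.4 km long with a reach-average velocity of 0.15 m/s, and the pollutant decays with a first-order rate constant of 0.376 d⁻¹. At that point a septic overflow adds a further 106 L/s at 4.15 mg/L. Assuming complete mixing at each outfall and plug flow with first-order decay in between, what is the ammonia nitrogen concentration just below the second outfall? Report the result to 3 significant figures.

0.755 mg/L

Flow-weighted average: C = (930.0·0.09800 + 98.00·4.990) / 1028 = 580.2/1028 = 0.5644 mg/L; combined flow 1028 L/s.
Travel time t = 11.4·1000 / 0.15 = 76000 s = 21.11 h.
After decay, C = 0.5644 × e^(−kt) = 0.5644 × 0.7184 = 0.4054 mg/L.
At the second outfall, C = (1028·0.4054 + 106.0·4.150) / (1028 + 106.0) = 0.7555 mg/L.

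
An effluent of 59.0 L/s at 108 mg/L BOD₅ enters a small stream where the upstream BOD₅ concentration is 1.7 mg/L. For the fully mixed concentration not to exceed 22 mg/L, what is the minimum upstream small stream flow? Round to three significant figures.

250 L/s

Set C_mix = 22: (Q·1.700 + 59.00·108.0) / (Q + 59.00) = 22
→ Q = 59.00·(108.0 − 22)/(22 − 1.700) = 250.0 L/s.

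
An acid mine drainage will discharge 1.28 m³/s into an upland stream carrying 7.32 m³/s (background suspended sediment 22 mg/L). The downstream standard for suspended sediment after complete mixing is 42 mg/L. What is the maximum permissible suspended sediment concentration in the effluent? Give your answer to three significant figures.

156 mg/L

At the limit, (Qr·Cr + Qe·Cₑ)/(Qr + Qe) = 42:
Cₑ = (8.600·42 − 7.320·22.00) / 1.280 = 156.4 mg/L.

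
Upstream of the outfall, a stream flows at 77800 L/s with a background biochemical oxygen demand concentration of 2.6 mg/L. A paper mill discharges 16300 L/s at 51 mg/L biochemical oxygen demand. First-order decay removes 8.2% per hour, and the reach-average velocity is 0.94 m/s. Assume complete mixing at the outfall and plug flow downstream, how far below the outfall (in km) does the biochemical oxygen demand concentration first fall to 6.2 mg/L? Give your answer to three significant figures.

22.6 km

Flow-weighted average: C = (77800·2.600 + 16300·51.00) / 94100 = 1034000/94100 = 10.98 mg/L.
8.2%/h lost → k = −ln(1 − 0.082) = 0.08556 h⁻¹.
Set 10.98·exp(−k·t) = 6.2 → t = ln(10.98/6.2)/k = 24060 s = 6.684 h.
Distance = v·t = 0.94·24060 = 22620 m = 22.62 km.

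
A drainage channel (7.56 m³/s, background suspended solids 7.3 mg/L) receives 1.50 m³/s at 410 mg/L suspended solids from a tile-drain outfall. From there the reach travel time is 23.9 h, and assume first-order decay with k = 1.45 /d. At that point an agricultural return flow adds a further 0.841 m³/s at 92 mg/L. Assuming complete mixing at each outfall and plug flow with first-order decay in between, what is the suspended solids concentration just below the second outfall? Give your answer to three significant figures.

23.8 mg/L

Mixed concentration C = ΣQC/ΣQ = (7.560·7.300 + 1.500·410.0) / 9.060 = 670.2/9.060 = 73.97 mg/L; combined flow 9.060 m³/s.
First-order decay: C = 73.97·exp(−k·t) = 73.97·0.2360 = 17.46 mg/L.
At the second outfall, C = (9.060·17.46 + 0.8410·92.00) / (9.060 + 0.8410) = 23.79 mg/L.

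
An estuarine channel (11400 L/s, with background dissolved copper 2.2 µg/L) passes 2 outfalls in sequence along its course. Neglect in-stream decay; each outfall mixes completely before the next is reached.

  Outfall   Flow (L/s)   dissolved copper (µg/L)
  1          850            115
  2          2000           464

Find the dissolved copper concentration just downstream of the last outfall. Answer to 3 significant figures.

73.7 µg/L

After outfall 1: Q = 11400 + 850.0 = 12250 L/s; C = (11400·2.200 + 850.0·115.0)/12250 = 10.03 µg/L.
After outfall 2: Q = 12250 + 2000 = 14250 L/s; C = (12250·10.03 + 2000·464.0)/14250 = 73.74 µg/L.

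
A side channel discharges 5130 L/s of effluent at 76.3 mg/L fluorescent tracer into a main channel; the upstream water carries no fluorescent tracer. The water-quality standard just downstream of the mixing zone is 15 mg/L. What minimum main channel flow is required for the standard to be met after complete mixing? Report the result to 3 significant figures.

21000 L/s

Set C_mix = 15: (Q·0 + 5130·76.30) / (Q + 5130) = 15
→ Q = 5130·(76.30 − 15)/(15 − 0) = 20960 L/s.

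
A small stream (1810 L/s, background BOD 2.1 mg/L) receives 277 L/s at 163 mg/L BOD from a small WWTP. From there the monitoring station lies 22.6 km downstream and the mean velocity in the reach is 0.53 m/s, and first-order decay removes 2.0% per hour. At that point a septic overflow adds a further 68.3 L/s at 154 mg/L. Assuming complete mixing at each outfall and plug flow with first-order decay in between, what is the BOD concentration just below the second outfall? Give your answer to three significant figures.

22.8 mg/L

Conservation of mass: C = (1810·2.100 + 277.0·163.0) / 2087 = 48950/2087 = 23.46 mg/L; combined flow 2087 L/s.
Travel time t = 22.6·1000 / 0.53 = 42640 s = 11.84 h.
2.0%/h lost → k = −ln(1 − 0.02) = 0.02020 h⁻¹.
First-order decay: C = 23.46·exp(−k·t) = 23.46·0.7872 = 18.46 mg/L.
Second outfall: C = (2087·18.46 + 68.30·154.0)/2155 = 22.76 mg/L.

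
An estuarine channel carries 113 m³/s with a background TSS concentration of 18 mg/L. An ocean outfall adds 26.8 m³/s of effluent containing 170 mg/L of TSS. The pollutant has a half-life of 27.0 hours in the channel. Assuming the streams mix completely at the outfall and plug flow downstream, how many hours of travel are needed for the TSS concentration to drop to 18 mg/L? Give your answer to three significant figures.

37.5 h

Conservation of mass: C = (113.0·18.00 + 26.80·170.0) / 139.8 = 6590/139.8 = 47.14 mg/L.
Half-life 27.0 h → k = ln 2 / 27.0 = 0.02567 h⁻¹ = 0.6161 d⁻¹.
47.14·exp(−k·t) = 18 → t = ln(47.14/18)/k = 135000 s = 37.50 h.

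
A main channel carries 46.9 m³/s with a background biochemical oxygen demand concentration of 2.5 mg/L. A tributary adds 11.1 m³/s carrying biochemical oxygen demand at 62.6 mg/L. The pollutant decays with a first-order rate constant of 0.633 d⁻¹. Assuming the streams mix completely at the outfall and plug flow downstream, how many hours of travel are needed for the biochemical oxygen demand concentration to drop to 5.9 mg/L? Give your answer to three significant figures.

32.8 h

Flow-weighted average: C = (46.90·2.500 + 11.10·62.60) / 58.00 = 812.1/58.00 = 14.00 mg/L.
14.00·exp(−k·t) = 5.9 → t = ln(14.00/5.9)/k = 118000 s = 32.77 h.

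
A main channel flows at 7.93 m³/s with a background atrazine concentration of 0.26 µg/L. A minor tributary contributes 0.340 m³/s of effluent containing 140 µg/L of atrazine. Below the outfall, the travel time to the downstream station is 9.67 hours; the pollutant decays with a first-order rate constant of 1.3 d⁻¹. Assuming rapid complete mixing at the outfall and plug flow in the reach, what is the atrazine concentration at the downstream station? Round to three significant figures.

Mass balance: C = (7.930·0.2600 + 0.3400·140.0) / 8.270 = 49.66/8.270 = 6.005 µg/L.
First-order decay: C = 6.005·exp(−k·t) = 6.005·0.5923 = 3.557 µg/L.

3.56 µg/L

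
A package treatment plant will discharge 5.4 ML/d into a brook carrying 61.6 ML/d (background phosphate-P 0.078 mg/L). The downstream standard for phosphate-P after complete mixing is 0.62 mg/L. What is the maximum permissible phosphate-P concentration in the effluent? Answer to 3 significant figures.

6.80 mg/L

At the limit, (Qr·Cr + Qe·Cₑ)/(Qr + Qe) = 0.62:
Cₑ = (67.00·0.62 − 61.60·0.07800) / 5.400 = 6.803 mg/L.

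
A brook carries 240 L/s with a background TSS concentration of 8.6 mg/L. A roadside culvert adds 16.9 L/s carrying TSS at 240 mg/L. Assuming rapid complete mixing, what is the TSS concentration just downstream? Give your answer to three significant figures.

23.8 mg/L

After mixing, C = (240.0·8.600 + 16.90·240.0) / 256.9 = 6120/256.9 = 23.82 mg/L.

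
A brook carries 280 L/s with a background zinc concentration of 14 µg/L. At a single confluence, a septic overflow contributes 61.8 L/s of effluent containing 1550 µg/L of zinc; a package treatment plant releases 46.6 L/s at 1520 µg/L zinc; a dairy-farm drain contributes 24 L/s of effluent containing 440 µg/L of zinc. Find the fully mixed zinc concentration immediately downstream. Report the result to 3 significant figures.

439 µg/L

After mixing, C = (280.0·14.00 + 61.80·1550 + 46.60·1520 + 24.00·440.0) / 412.4 = 181100/412.4 = 439.1 µg/L.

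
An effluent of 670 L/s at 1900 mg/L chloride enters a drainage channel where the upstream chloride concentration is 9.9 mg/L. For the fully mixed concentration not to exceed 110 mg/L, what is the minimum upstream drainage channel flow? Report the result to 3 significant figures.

Set C_mix = 110: (Q·9.900 + 670.0·1900) / (Q + 670.0) = 110
→ Q = 670.0·(1900 − 110)/(110 − 9.900) = 11980 L/s.

12000 L/s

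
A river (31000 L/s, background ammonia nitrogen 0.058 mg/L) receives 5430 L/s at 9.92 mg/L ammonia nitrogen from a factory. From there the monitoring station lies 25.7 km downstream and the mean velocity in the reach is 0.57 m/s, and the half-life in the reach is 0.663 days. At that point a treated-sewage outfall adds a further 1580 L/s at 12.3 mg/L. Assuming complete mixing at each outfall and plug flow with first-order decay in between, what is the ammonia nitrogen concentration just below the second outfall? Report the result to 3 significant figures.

Mixed concentration C = ΣQC/ΣQ = (31000·0.05800 + 5430·9.920) / 36430 = 55660/36430 = 1.528 mg/L; combined flow 36430 L/s.
Travel time t = 25.7·1000 / 0.57 = 45090 s = 12.52 h.
Half-life 0.663 d → k = ln 2 / 0.663 = 1.045 d⁻¹.
Applying C = C₀e^(−kt): 1.528 × 0.5795 = 0.8855 mg/L.
At the second outfall, C = (36430·0.8855 + 1580·12.30) / (36430 + 1580) = 1.360 mg/L.

1.36 mg/L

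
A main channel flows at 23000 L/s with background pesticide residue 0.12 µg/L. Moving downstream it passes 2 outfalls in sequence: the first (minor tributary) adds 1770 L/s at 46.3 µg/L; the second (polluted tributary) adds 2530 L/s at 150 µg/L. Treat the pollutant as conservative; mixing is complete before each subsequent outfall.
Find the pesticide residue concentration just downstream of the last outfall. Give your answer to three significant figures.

Outfall 1: combined Q = 24770 L/s; C = (23000·0.1200 + 1770·46.30)/24770 = 3.420 µg/L.
Outfall 2: combined Q = 27300 L/s; C = (24770·3.420 + 2530·150.0)/27300 = 17.00 µg/L.

17.0 µg/L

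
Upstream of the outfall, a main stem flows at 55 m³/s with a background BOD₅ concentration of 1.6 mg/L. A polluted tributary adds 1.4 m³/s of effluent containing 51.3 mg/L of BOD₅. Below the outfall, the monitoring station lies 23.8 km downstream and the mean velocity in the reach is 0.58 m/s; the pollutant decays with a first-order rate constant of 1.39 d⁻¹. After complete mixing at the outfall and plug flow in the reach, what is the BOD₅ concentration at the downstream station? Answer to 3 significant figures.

Mixed concentration C = ΣQC/ΣQ = (55.00·1.600 + 1.400·51.30) / 56.40 = 159.8/56.40 = 2.834 mg/L.
Travel time t = 23.8·1000 / 0.58 = 41030 s = 11.40 h.
Decay over the reach: 2.834·exp(−kt) = 2.834·0.5168 = 1.464 mg/L.

1.46 mg/L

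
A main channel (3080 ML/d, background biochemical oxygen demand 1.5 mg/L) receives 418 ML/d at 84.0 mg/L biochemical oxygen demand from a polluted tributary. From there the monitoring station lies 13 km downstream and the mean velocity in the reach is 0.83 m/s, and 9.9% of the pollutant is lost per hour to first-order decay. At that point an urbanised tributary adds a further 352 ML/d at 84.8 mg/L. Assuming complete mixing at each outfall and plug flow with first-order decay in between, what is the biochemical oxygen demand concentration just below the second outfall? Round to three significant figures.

Conservation of mass: C = (3080·1.500 + 418.0·84.00) / 3498 = 39730/3498 = 11.36 mg/L; combined flow 3498 ML/d.
Travel time t = 13·1000 / 0.83 = 15660 s = 4.351 h.
9.9%/h lost → k = −ln(1 − 0.099) = 0.1043 h⁻¹.
Applying C = C₀e^(−kt): 11.36 × 0.6354 = 7.217 mg/L.
At the second outfall, C = (3498·7.217 + 352.0·84.80) / (3498 + 352.0) = 14.31 mg/L.

14.3 mg/L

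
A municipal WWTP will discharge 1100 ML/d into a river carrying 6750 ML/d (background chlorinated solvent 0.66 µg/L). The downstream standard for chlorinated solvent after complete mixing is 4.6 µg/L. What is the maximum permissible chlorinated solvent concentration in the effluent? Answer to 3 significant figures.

At the limit, (Qr·Cr + Qe·Cₑ)/(Qr + Qe) = 4.6:
Cₑ = (7850·4.6 − 6750·0.6600) / 1100 = 28.78 µg/L.

28.8 µg/L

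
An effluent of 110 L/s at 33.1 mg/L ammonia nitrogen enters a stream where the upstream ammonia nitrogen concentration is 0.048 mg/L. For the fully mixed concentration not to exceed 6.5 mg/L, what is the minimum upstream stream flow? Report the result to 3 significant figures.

454 L/s

Set C_mix = 6.5: (Q·0.04800 + 110.0·33.10) / (Q + 110.0) = 6.5
→ Q = 110.0·(33.10 − 6.5)/(6.5 − 0.04800) = 453.5 L/s.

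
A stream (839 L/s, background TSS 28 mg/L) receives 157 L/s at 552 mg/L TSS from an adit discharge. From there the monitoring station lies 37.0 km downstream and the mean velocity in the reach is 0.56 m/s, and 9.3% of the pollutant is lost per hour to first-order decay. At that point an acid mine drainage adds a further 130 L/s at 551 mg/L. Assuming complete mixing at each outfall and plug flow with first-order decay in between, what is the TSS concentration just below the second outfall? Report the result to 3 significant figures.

79.9 mg/L

Flow-weighted average: C = (839.0·28.00 + 157.0·552.0) / 996.0 = 110200/996.0 = 110.6 mg/L; combined flow 996.0 L/s.
Travel time t = 37.0·1000 / 0.56 = 66070 s = 18.35 h.
9.3%/h lost → k = −ln(1 − 0.093) = 0.09761 h⁻¹.
Decay over the reach: 110.6·exp(−kt) = 110.6·0.1667 = 18.44 mg/L.
Second outfall: C = (996.0·18.44 + 130.0·551.0)/1126 = 79.92 mg/L.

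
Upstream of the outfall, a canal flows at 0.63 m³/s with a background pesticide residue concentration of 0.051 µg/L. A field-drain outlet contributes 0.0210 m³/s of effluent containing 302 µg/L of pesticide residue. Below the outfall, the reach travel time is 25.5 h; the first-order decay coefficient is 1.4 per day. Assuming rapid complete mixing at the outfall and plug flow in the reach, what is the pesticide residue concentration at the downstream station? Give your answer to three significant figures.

2.21 µg/L

Mixed concentration C = ΣQC/ΣQ = (0.6300·0.05100 + 0.02100·302.0) / 0.6510 = 6.374/0.6510 = 9.791 µg/L.
After decay, C = 9.791 × e^(−kt) = 9.791 × 0.2259 = 2.212 µg/L.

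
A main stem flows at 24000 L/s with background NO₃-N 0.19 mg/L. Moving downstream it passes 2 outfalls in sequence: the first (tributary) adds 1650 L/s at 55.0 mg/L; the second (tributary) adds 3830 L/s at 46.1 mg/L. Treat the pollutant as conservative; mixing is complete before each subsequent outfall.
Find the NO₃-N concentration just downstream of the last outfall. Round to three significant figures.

Below outfall 1: Q → 25650 L/s, C = (24000·0.1900 + 1650·55.00)/25650 = 3.716 mg/L.
Below outfall 2: Q → 29480 L/s, C = (25650·3.716 + 3830·46.10)/29480 = 9.222 mg/L.

9.22 mg/L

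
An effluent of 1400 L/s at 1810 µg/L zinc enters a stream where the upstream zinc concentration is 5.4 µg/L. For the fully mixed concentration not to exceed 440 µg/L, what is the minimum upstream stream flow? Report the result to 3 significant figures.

4410 L/s

Set C_mix = 440: (Q·5.400 + 1400·1810) / (Q + 1400) = 440
→ Q = 1400·(1810 − 440)/(440 − 5.400) = 4413 L/s.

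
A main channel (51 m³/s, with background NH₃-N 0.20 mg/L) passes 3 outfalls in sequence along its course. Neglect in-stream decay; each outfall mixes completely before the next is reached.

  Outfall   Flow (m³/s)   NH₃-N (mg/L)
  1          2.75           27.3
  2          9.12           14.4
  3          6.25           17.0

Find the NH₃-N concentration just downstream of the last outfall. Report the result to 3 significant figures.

Outfall 1: combined Q = 53.75 m³/s; C = (51.00·0.2000 + 2.750·27.30)/53.75 = 1.587 mg/L.
Outfall 2: combined Q = 62.87 m³/s; C = (53.75·1.587 + 9.120·14.40)/62.87 = 3.445 mg/L.
Outfall 3: combined Q = 69.12 m³/s; C = (62.87·3.445 + 6.250·17.00)/69.12 = 4.671 mg/L.

4.67 mg/L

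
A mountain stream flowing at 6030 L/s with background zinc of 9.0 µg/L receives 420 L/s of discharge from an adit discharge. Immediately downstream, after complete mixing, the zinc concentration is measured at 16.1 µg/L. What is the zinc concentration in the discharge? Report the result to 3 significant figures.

118 µg/L

Mass balance: 6030·9.000 + 420.0·Cₑ = 6450·16.10
→ Cₑ = (6450·16.10 − 6030·9.000) / 420.0 = 118.0 µg/L.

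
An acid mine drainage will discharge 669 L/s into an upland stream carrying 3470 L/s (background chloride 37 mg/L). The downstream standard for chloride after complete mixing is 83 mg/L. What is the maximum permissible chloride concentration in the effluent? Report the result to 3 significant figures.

At the limit, (Qr·Cr + Qe·Cₑ)/(Qr + Qe) = 83:
Cₑ = (4139·83 − 3470·37.00) / 669.0 = 321.6 mg/L.

322 mg/L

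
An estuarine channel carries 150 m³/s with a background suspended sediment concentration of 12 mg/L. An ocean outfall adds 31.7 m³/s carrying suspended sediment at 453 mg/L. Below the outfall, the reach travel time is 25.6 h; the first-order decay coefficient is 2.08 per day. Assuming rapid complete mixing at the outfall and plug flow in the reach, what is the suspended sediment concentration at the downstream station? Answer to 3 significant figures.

9.67 mg/L

Conservation of mass: C = (150.0·12.00 + 31.70·453.0) / 181.7 = 16160/181.7 = 88.94 mg/L.
After decay, C = 88.94 × e^(−kt) = 88.94 × 0.1088 = 9.672 mg/L.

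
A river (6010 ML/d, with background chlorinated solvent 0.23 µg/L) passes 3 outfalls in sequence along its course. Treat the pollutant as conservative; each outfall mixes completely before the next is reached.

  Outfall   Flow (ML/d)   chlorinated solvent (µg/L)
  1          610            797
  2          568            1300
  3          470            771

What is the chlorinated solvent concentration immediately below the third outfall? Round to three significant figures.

207 µg/L

After outfall 1: Q = 6010 + 610.0 = 6620 ML/d; C = (6010·0.2300 + 610.0·797.0)/6620 = 73.65 µg/L.
After outfall 2: Q = 6620 + 568.0 = 7188 ML/d; C = (6620·73.65 + 568.0·1300)/7188 = 170.6 µg/L.
After outfall 3: Q = 7188 + 470.0 = 7658 ML/d; C = (7188·170.6 + 470.0·771.0)/7658 = 207.4 µg/L.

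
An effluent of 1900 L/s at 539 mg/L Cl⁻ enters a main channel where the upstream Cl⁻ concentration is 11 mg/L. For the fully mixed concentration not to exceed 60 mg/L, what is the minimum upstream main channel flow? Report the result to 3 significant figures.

18600 L/s

Set C_mix = 60: (Q·11.00 + 1900·539.0) / (Q + 1900) = 60
→ Q = 1900·(539.0 − 60)/(60 − 11.00) = 18570 L/s.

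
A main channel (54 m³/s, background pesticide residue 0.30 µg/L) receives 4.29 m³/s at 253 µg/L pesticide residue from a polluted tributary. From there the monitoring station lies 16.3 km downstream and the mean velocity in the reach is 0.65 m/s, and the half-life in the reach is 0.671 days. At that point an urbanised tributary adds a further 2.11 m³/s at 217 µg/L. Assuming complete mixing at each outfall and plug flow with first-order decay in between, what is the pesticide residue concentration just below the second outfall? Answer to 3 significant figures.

21.1 µg/L

Mixed concentration C = ΣQC/ΣQ = (54.00·0.3000 + 4.290·253.0) / 58.29 = 1102/58.29 = 18.90 µg/L; combined flow 58.29 m³/s.
Travel time t = 16.3·1000 / 0.65 = 25080 s = 6.966 h.
Half-life 0.671 d → k = ln 2 / 0.671 = 1.033 d⁻¹.
After decay, C = 18.90 × e^(−kt) = 18.90 × 0.7410 = 14.00 µg/L.
Second outfall: C = (58.29·14.00 + 2.110·217.0)/60.40 = 21.09 µg/L.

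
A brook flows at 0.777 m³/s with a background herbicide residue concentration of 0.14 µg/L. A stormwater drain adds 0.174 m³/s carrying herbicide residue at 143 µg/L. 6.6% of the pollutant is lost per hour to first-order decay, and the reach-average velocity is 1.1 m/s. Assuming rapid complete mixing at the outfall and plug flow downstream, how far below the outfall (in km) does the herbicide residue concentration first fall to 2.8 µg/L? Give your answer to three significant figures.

130 km

Flow-weighted average: C = (0.7770·0.1400 + 0.1740·143.0) / 0.9510 = 24.99/0.9510 = 26.28 µg/L.
6.6%/h lost → k = −ln(1 − 0.066) = 0.06828 h⁻¹.
Set 26.28·exp(−k·t) = 2.8 → t = ln(26.28/2.8)/k = 118100 s = 32.79 h.
Distance = v·t = 1.1·118100 = 129900 m = 129.9 km.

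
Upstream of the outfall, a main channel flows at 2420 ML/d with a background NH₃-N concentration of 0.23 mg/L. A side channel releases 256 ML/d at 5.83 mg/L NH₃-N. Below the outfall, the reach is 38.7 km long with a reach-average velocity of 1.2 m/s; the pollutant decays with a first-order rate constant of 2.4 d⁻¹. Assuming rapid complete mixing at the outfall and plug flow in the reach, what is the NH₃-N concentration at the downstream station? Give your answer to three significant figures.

0.313 mg/L

Conservation of mass: C = (2420·0.2300 + 256.0·5.830) / 2676 = 2049/2676 = 0.7657 mg/L.
Travel time t = 38.7·1000 / 1.2 = 32250 s = 8.958 h.
After decay, C = 0.7657 × e^(−kt) = 0.7657 × 0.4083 = 0.3126 mg/L.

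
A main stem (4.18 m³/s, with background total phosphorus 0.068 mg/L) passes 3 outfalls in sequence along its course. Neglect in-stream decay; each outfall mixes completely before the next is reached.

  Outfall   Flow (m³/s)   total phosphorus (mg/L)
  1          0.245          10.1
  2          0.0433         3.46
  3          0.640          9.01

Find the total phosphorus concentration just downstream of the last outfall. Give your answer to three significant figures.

1.70 mg/L

Below outfall 1: Q → 4.425 m³/s, C = (4.180·0.06800 + 0.2450·10.10)/4.425 = 0.6234 mg/L.
Below outfall 2: Q → 4.468 m³/s, C = (4.425·0.6234 + 0.04330·3.460)/4.468 = 0.6509 mg/L.
Below outfall 3: Q → 5.108 m³/s, C = (4.468·0.6509 + 0.6400·9.010)/5.108 = 1.698 mg/L.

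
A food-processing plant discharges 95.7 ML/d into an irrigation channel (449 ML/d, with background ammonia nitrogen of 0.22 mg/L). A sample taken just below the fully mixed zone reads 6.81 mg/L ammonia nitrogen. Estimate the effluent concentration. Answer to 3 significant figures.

37.7 mg/L

Mass balance: 449.0·0.2200 + 95.70·Cₑ = 544.7·6.810
→ Cₑ = (544.7·6.810 − 449.0·0.2200) / 95.70 = 37.73 mg/L.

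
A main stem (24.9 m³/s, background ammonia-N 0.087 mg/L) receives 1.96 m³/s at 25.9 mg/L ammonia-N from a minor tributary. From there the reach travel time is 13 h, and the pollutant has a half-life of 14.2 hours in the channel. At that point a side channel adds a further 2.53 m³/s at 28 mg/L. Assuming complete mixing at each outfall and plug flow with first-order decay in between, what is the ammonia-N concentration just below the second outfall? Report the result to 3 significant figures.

Flow-weighted average: C = (24.90·0.08700 + 1.960·25.90) / 26.86 = 52.93/26.86 = 1.971 mg/L; combined flow 26.86 m³/s.
Half-life 14.2 h → k = ln 2 / 14.2 = 0.04881 h⁻¹ = 1.172 d⁻¹.
First-order decay: C = 1.971·exp(−k·t) = 1.971·0.5302 = 1.045 mg/L.
Second outfall: C = (26.86·1.045 + 2.530·28.00)/29.39 = 3.365 mg/L.

3.37 mg/L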